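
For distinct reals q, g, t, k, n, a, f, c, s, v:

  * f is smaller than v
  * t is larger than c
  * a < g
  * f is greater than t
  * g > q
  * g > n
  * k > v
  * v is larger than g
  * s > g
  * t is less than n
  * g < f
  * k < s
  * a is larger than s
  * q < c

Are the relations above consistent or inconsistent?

We have a < g stated directly, yet also g < f < v < k < s < a by chaining the others — so g < a. Contradiction.

inconsistent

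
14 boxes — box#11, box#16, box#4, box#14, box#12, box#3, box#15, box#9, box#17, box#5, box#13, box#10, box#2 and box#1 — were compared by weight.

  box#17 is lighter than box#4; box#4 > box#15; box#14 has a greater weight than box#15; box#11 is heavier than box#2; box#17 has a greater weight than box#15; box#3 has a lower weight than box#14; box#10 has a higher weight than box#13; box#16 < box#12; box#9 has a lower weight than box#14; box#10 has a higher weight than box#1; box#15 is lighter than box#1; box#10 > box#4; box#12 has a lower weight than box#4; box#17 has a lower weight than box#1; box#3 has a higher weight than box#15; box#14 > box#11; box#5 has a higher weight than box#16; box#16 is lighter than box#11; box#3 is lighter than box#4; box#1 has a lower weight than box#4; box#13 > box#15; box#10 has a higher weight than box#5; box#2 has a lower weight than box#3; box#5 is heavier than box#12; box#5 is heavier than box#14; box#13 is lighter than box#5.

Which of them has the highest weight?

box#10

Chaining downward from box#10: directly below it, box#13, box#1, box#4, box#5; then box#15, box#16, box#17, box#12, box#3, box#14; then box#2, box#9, box#11.
That covers every other element, and nothing is given above box#10, so box#10 is the highest weight.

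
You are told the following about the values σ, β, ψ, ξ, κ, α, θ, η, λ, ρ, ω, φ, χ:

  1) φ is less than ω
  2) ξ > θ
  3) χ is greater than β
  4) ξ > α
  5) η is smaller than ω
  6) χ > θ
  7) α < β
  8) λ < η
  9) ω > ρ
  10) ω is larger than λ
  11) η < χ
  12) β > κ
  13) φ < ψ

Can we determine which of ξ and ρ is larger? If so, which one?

undetermined

Following every chain through ρ: above ρ we get ω.
ξ is not reached, and no chain runs the other way from ξ to ρ.
So the given relations leave the order of ρ and ξ undetermined.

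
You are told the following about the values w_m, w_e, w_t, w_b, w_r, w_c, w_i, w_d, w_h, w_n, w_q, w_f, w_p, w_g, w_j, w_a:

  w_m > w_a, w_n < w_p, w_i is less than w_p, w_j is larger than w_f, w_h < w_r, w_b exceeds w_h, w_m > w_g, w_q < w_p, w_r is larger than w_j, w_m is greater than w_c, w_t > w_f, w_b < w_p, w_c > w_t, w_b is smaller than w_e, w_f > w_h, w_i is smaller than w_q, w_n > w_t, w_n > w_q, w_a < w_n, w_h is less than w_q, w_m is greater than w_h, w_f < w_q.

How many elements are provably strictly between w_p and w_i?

2

The relations place w_i below w_p. An element lies strictly between them when it is forced above w_i and also forced below w_p.
Above w_i: {w_q, w_n}. Below w_p: {w_h, w_b, w_f, w_q, w_t, w_a, w_n}.
Intersection: {w_q, w_n} — 2.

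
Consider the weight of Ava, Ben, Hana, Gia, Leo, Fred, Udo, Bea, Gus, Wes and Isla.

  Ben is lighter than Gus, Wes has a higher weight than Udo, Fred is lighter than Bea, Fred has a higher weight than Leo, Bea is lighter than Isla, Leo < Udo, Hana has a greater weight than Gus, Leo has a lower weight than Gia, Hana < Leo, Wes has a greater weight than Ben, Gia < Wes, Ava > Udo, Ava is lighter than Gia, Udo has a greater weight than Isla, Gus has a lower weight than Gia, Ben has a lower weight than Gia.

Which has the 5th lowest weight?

Piecing the relations together gives one ordering: Ben < Gus < Hana < Leo < Fred < Bea < Isla < Udo < Ava < Gia < Wes.
The 5th smallest is Fred.

Fred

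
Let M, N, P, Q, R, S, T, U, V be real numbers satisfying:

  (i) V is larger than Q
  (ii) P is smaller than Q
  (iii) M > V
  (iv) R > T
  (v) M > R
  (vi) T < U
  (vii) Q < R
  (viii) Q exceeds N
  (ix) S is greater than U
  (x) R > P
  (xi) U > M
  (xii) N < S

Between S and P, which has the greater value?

S

Link the given pairs in sequence: P < Q; Q < R; R < M; M < U; U < S.
Chaining these gives P < Q < R < M < U < S.
So P < S; S is the larger of the two.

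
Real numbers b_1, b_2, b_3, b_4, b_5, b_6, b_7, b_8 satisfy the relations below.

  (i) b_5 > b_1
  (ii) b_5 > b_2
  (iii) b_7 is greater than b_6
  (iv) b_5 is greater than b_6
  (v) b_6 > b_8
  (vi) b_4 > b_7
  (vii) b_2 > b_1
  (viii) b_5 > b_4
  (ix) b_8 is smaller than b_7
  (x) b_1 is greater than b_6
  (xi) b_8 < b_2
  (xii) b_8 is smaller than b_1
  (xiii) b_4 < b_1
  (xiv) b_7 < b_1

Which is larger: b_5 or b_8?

b_5

Chaining the given relations: b_8 < b_6 < b_7 < b_4 < b_1 < b_2 < b_5.
So b_8 < b_5; b_5 is the larger of the two.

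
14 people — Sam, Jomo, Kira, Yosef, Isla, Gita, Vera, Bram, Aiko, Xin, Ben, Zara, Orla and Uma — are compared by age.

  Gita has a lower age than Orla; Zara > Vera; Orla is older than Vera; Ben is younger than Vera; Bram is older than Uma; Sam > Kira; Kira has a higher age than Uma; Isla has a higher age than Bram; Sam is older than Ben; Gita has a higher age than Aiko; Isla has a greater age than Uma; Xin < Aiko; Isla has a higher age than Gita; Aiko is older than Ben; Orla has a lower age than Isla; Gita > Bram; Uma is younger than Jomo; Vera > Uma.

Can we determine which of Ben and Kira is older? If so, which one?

undetermined

Following every chain through Ben: above Ben we get Vera, Aiko, Gita, Orla, Isla, Sam, Zara.
Kira is not reached, and no chain runs the other way from Kira to Ben.
So the given relations leave the order of Ben and Kira undetermined.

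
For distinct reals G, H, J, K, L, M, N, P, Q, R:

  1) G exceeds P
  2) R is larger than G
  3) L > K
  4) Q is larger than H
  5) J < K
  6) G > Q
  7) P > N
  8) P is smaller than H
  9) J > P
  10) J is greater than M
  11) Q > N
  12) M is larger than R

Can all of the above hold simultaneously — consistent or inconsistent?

consistent

The single ordering N < P < H < Q < G < R < M < J < K < L satisfies every listed relation, so no contradiction arises.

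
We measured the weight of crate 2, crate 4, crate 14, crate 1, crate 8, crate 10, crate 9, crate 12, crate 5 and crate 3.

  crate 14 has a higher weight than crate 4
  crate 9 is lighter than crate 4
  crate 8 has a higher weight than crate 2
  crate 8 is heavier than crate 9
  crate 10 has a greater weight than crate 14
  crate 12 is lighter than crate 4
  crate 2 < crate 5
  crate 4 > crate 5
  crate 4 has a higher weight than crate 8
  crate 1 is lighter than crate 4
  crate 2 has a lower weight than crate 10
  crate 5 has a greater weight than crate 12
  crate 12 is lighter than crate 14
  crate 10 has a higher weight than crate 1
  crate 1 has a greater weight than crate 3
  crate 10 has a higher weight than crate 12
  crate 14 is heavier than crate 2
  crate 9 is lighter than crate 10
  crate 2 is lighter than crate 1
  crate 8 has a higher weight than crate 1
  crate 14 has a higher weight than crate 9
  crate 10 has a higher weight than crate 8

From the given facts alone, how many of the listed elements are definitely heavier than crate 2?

6

Directly above crate 2: crate 5, crate 1, crate 8, crate 14, crate 10.
One step further: crate 4 (6 so far).
Nothing else is reachable above crate 2; 6 in all.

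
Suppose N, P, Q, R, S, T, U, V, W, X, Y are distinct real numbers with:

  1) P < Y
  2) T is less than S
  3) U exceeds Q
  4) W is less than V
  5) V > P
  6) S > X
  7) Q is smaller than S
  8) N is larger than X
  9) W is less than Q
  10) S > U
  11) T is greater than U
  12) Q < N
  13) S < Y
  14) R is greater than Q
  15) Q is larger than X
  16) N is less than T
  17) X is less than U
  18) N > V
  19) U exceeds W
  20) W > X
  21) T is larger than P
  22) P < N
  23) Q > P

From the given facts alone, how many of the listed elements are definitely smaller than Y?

9

Directly below Y: P, S.
One step further: X, Q, U, T (6 so far).
One step further: W, N (8 so far).
One step further: V (9 so far).
No other element is forced below Y by the given relations, so the count is 9.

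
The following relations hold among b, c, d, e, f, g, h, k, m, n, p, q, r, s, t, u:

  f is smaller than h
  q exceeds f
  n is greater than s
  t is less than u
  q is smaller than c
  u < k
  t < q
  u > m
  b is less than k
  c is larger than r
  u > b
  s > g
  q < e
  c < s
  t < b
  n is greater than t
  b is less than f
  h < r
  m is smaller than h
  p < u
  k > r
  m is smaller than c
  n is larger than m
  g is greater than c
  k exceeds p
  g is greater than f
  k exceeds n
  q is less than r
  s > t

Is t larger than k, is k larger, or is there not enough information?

k

t < b and b < f give t < f.
With f < q: t < b < f < q.
Then q < r extends the chain to r.
Then r < c extends the chain to c.
With c < g: t < b < f < q < r < c < g.
Then g < s extends the chain to s.
Then s < n extends the chain to n.
With n < k: t < b < f < q < r < c < g < s < n < k.
So k is larger.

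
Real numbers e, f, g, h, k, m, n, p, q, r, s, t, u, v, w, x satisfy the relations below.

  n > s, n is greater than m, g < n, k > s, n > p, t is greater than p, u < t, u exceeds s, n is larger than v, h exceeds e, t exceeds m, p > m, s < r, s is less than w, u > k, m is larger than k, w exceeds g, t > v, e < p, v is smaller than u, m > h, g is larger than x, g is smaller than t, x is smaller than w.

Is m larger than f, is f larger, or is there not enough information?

undetermined

Following every chain through m: above m we get p, n, t; below m we get s, e, h, k.
f is not reached, and no chain runs the other way from f to m.
So the given relations leave the order of m and f undetermined.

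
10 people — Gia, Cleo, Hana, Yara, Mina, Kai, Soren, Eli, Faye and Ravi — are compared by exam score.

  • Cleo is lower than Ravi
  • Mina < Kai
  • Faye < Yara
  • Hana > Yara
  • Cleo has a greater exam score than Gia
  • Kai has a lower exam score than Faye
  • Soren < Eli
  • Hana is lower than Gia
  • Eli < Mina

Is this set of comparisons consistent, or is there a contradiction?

consistent

Every relation is compatible with Soren < Eli < Mina < Kai < Faye < Yara < Hana < Gia < Cleo < Ravi; the set is consistent.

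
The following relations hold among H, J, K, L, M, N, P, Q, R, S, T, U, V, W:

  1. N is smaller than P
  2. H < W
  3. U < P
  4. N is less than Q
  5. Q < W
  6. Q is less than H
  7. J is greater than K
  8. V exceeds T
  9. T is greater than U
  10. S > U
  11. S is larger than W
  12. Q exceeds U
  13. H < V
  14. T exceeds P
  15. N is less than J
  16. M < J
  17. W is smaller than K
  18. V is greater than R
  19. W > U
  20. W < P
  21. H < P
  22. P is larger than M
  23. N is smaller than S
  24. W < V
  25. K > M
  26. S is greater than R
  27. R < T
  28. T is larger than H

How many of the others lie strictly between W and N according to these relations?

Chaining upward from N reaches: Q, H, P, K, T, J, S, V.
Chaining downward from W reaches: U, Q, H.
Strictly between N and W are those in both lists: Q, H — 2 elements.

2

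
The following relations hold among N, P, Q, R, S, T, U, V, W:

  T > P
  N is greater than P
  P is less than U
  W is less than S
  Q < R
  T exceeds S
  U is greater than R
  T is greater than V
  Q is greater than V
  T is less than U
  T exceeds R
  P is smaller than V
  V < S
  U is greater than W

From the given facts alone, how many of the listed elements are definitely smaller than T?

6

From T the given relations immediately reach P, V, R, S.
From those, Q, W — 6 in total.
Nothing else is reachable below T; 6 in all.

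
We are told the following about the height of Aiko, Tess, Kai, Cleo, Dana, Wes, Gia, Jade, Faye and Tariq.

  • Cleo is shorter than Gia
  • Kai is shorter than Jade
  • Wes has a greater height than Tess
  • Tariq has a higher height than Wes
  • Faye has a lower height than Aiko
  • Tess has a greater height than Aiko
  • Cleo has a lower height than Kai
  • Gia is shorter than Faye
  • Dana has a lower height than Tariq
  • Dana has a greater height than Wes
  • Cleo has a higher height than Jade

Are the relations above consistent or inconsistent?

We have Cleo < Kai stated directly, yet also Kai < Jade < Cleo by chaining the others — so Kai < Cleo. Contradiction.

inconsistent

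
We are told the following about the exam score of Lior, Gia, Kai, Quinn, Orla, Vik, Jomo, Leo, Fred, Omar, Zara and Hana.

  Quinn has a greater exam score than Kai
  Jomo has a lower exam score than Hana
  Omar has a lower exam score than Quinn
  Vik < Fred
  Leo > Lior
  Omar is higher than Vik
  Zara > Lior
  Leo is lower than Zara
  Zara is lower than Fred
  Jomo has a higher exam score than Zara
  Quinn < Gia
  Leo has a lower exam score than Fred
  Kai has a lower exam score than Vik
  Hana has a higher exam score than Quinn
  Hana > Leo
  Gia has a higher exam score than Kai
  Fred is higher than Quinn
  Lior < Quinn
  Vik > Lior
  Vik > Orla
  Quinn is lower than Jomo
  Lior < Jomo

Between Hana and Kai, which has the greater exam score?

Hana

Kai < Vik and Vik < Omar give Kai < Omar.
With Omar < Quinn: Kai < Vik < Omar < Quinn.
With Quinn < Jomo: Kai < Vik < Omar < Quinn < Jomo.
Then Jomo < Hana extends the chain to Hana.
So Kai < Hana; Hana is the higher of the two.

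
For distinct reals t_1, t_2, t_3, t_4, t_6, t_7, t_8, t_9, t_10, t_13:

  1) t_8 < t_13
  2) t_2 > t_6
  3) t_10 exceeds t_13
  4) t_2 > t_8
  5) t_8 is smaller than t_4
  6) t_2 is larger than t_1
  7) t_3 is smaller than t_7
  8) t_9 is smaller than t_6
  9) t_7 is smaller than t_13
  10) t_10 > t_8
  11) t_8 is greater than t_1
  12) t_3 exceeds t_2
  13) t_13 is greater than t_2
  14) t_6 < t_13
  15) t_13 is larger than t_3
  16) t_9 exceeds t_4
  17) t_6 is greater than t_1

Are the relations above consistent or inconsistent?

Every relation is compatible with t_1 < t_8 < t_4 < t_9 < t_6 < t_2 < t_3 < t_7 < t_13 < t_10; the set is consistent.

consistent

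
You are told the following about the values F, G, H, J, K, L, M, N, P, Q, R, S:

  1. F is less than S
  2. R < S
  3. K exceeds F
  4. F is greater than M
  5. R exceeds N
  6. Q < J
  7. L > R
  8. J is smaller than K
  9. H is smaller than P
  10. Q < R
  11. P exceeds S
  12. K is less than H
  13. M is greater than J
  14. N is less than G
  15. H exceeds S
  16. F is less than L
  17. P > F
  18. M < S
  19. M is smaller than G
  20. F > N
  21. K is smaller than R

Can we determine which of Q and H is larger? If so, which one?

Chaining the given relations: Q < J < M < F < K < R < S < H.
So H is larger.

H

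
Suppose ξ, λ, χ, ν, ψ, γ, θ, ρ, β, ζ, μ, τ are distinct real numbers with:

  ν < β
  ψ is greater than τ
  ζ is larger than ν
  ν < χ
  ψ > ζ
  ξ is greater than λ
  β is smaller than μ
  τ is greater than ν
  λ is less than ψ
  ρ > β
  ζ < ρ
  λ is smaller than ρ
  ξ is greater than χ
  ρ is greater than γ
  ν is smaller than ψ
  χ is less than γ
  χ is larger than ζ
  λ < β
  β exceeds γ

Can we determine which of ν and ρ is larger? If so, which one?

ρ

Chaining the given relations: ν < χ < γ < β < ρ.
So ρ is larger.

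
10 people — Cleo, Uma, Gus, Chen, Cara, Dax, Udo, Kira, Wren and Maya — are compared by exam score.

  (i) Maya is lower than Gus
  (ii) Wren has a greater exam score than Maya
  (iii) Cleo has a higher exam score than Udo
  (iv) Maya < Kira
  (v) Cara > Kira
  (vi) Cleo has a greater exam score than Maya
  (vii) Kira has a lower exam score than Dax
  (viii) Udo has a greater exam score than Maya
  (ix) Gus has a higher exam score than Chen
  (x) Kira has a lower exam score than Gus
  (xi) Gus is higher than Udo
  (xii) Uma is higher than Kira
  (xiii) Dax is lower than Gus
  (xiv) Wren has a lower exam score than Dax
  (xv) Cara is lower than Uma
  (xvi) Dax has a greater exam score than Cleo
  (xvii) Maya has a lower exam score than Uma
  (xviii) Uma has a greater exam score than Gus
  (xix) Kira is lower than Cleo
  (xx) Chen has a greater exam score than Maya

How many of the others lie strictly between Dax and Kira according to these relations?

1

Chaining upward from Kira reaches: Cara, Cleo, Gus, Uma.
Chaining downward from Dax reaches: Maya, Wren, Udo, Cleo.
Strictly between Kira and Dax are those in both lists: Cleo — 1 element.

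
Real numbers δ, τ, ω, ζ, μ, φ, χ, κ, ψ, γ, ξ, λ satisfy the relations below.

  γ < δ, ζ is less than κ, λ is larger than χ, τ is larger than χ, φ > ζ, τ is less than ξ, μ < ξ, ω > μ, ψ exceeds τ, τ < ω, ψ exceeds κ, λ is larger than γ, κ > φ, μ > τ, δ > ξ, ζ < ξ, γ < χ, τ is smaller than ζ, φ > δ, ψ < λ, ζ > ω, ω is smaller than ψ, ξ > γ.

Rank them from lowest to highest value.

γ < χ < τ < μ < ω < ζ < ξ < δ < φ < κ < ψ < λ

The consecutive links are each given: γ < χ; χ < τ; τ < μ; μ < ω; ω < ζ; ζ < ξ; ξ < δ; δ < φ; φ < κ; κ < ψ; ψ < λ.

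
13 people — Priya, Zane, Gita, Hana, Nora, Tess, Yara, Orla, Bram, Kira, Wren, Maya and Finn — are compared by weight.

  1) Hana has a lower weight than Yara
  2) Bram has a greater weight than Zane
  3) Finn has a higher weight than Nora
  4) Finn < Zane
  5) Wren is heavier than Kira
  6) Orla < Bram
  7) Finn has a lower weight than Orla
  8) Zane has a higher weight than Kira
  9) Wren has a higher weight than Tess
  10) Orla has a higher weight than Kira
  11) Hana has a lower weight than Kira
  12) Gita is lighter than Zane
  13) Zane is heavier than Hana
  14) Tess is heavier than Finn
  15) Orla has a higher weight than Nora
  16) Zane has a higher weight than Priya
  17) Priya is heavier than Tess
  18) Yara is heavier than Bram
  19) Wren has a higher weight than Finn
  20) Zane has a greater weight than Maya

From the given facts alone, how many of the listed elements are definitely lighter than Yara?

Directly below Yara: Hana, Bram.
One step further: Zane, Orla (4 so far).
One step further: Nora, Maya, Finn, Gita, Kira, Priya (10 so far).
One step further: Tess (11 so far).
No other element is forced below Yara by the given relations, so the count is 11.

11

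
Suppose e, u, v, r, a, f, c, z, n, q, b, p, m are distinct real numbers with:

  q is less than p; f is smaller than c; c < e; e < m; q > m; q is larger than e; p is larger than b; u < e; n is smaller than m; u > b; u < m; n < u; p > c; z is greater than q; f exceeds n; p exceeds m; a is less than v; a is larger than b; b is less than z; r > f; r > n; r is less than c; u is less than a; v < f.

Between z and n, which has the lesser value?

n < u < a < v < f < r < c < e < m < q < z, by transitivity through u, a, v, f, r, c, e, m, q.
So n < z; n is the smaller of the two.

n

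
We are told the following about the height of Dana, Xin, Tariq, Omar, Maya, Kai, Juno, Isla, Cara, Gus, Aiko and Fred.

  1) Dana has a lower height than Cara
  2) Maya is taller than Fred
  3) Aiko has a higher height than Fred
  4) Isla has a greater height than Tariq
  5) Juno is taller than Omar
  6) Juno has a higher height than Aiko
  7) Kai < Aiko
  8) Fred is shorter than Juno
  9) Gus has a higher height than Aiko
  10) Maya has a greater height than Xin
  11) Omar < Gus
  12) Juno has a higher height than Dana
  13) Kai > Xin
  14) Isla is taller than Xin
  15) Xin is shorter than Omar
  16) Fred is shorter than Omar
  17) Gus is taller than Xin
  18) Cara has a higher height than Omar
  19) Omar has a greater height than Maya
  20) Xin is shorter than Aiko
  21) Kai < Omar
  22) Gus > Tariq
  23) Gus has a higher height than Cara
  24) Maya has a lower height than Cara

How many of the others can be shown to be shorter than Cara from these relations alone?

The elements the relations force below Cara are Xin, Kai, Fred, Dana, Maya, Omar — no chain reaches any other.
That is 6.

6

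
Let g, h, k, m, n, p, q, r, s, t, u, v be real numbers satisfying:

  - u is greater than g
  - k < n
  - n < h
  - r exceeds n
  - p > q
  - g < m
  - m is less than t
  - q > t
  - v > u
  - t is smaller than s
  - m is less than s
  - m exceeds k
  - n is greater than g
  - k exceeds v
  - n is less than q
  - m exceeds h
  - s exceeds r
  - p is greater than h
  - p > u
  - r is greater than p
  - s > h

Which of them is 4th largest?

Piecing the relations together gives one ordering: g < u < v < k < n < h < m < t < q < p < r < s.
The 4th largest is q.

q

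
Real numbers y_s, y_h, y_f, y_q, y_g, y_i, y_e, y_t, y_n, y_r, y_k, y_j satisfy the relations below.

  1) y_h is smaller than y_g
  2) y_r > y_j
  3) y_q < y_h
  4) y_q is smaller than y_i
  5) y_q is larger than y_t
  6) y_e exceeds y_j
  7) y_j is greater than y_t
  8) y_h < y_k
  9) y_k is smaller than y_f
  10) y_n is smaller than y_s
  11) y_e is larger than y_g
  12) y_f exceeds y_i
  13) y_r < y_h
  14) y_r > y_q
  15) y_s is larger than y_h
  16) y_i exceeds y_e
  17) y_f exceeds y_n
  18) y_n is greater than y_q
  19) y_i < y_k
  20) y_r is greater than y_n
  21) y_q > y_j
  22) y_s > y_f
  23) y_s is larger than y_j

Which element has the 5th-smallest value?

Piecing the relations together gives one ordering: y_t < y_j < y_q < y_n < y_r < y_h < y_g < y_e < y_i < y_k < y_f < y_s.
Counting 5 from the smallest end gives y_r.

y_r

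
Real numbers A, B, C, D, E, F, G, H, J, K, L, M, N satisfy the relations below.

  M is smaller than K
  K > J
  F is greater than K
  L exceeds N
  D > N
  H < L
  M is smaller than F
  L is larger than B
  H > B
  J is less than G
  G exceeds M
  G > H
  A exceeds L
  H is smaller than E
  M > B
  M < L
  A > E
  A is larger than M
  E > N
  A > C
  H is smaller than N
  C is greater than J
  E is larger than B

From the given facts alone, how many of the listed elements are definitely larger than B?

10

The elements the relations force above B are H, M, N, K, F, G, D, E, L, A — no chain reaches any other.
That is 10.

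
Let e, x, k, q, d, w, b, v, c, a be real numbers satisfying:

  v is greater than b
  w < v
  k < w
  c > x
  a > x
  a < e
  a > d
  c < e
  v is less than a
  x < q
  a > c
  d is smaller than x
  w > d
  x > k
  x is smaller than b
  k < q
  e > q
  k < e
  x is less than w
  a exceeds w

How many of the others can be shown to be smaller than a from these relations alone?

From a the given relations immediately reach d, x, c, w, v.
From those, k, b — 7 in total.
Nothing else is reachable below a; 7 in all.

7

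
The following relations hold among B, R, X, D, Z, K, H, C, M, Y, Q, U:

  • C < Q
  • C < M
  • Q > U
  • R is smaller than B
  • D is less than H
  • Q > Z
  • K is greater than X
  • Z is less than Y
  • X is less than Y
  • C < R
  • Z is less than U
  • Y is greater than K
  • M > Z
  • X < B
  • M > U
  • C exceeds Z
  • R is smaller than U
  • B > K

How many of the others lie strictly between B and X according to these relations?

1

The relations place X below B. An element lies strictly between them when it is forced above X and also forced below B.
Above X: {K, Y}. Below B: {Z, C, R, K}.
Intersection: {K} — 1.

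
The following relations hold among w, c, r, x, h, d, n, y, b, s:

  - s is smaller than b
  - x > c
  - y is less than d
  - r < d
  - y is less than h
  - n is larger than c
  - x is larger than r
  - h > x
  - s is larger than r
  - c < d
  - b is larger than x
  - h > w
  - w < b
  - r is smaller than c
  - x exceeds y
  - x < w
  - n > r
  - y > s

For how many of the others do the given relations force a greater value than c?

The elements the relations force above c are d, x, n, w, h, b — no chain reaches any other.
That is 6.

6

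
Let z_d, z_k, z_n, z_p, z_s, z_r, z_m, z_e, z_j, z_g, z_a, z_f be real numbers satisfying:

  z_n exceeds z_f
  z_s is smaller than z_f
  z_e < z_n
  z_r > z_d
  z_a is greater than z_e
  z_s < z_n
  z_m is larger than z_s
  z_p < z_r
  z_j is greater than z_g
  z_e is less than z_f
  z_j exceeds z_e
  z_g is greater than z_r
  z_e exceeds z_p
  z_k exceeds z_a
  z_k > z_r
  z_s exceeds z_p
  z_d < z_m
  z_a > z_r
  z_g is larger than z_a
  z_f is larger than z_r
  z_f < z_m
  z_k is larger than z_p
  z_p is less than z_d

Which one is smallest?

z_p

z_d is not least since z_p < z_d; z_r is not least since z_p < z_r; z_s is not least since z_p < z_s; z_e is not least since z_p < z_e; z_a is not least since z_r < z_a; z_g is not least since z_a < z_g; z_f is not least since z_s < z_f; z_m is not least since z_d < z_m; z_k is not least since z_a < z_k; z_n is not least since z_s < z_n; z_j is not least since z_g < z_j.
Only z_p has nothing below it, so z_p is the smallest.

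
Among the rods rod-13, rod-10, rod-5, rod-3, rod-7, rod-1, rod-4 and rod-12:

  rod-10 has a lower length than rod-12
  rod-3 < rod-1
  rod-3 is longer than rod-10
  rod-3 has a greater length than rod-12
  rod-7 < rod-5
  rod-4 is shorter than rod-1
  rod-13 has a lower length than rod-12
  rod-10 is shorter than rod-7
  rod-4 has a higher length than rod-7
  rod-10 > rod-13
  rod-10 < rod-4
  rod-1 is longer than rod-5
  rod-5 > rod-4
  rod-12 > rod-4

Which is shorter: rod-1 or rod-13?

rod-13

The relevant relations are rod-13 < rod-10; rod-10 < rod-7; rod-7 < rod-4; rod-4 < rod-12; rod-12 < rod-3; rod-3 < rod-1.
Chaining these gives rod-13 < rod-10 < rod-7 < rod-4 < rod-12 < rod-3 < rod-1.
So rod-13 < rod-1; rod-13 is the shorter of the two.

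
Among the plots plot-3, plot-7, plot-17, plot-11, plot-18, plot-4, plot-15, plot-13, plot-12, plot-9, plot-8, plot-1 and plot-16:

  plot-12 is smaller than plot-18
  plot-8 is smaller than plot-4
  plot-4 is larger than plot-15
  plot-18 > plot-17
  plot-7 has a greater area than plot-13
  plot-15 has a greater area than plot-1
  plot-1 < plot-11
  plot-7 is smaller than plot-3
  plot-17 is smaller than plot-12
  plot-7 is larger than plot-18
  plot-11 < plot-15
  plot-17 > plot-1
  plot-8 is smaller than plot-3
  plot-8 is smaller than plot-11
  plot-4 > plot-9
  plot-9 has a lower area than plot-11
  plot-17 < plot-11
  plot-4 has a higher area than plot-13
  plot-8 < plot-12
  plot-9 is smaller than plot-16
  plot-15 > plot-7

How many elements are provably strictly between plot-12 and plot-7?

The relations place plot-12 below plot-7. An element lies strictly between them when it is forced above plot-12 and also forced below plot-7.
Above plot-12: {plot-18, plot-3, plot-15, plot-4}. Below plot-7: {plot-1, plot-17, plot-8, plot-18, plot-13}.
Intersection: {plot-18} — 1.

1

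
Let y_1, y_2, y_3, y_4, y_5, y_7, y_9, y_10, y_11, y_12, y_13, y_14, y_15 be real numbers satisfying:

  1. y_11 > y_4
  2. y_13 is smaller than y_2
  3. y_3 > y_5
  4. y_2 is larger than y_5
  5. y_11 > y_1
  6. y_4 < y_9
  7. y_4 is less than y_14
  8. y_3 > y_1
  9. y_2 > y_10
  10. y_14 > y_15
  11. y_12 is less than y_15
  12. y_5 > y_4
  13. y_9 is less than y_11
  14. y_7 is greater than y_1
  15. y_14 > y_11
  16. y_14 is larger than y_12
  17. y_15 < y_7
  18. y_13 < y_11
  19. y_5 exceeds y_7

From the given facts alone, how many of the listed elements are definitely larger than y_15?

Directly above y_15: y_7, y_14.
One step further: y_5 (3 so far).
One step further: y_3, y_2 (5 so far).
No other element is forced above y_15 by the given relations, so the count is 5.

5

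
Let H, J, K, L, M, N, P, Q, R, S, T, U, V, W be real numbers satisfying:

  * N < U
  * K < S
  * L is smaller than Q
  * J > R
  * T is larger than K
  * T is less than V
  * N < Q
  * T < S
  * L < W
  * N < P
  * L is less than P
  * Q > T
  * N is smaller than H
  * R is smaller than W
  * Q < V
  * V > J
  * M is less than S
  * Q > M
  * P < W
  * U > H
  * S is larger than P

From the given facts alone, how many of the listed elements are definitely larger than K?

4

From K the given relations immediately reach T, S.
From those, Q, V — 4 in total.
Nothing else is reachable above K; 4 in all.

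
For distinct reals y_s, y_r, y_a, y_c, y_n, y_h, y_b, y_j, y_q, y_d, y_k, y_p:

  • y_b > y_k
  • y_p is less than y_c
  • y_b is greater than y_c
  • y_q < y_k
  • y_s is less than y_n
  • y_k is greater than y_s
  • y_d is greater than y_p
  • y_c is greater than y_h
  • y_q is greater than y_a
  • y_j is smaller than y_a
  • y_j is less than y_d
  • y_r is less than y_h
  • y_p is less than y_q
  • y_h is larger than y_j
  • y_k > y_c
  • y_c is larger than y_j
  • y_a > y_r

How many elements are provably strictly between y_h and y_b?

Chaining upward from y_h reaches: y_c, y_k.
Chaining downward from y_b reaches: y_r, y_s, y_j, y_a, y_p, y_q, y_c, y_k.
Strictly between y_h and y_b are those in both lists: y_c, y_k — 2 elements.

2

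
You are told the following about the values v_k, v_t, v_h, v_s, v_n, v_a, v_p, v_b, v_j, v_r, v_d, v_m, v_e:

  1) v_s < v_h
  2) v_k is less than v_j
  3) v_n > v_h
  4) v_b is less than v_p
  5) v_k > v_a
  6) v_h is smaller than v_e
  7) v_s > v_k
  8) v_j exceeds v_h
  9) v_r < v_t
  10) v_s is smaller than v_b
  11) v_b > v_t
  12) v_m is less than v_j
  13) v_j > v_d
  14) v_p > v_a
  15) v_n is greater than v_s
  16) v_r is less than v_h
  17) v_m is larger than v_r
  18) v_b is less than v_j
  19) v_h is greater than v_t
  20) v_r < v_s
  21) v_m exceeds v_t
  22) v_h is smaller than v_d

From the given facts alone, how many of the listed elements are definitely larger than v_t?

The elements the relations force above v_t are v_b, v_p, v_h, v_d, v_e, v_m, v_n, v_j — no chain reaches any other.
That is 8.

8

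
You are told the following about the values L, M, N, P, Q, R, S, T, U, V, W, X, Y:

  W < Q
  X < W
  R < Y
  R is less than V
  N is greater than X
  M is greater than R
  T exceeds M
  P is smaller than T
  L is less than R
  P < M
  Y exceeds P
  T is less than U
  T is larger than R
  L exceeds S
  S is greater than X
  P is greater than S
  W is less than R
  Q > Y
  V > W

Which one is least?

Chaining upward from X: directly above it, S, W, N; then L, R, P, V, Q; then Y, M, T; then U.
That covers every other element, and nothing is given below X, so X is the least.

X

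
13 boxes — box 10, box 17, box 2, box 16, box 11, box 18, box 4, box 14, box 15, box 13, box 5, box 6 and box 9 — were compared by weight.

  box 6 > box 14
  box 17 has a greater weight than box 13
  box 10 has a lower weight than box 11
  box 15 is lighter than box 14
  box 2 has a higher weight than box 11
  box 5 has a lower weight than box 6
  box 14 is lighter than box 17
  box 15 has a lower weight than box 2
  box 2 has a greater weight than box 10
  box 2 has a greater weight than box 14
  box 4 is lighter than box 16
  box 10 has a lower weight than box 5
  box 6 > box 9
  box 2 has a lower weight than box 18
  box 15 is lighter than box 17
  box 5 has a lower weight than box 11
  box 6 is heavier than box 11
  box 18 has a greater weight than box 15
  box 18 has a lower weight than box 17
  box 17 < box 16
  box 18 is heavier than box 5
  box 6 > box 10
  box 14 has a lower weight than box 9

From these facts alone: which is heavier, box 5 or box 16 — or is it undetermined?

box 5 < box 11 < box 2 < box 18 < box 17 < box 16, by transitivity through box 11, box 2, box 18, box 17.
So box 16 is heavier.

box 16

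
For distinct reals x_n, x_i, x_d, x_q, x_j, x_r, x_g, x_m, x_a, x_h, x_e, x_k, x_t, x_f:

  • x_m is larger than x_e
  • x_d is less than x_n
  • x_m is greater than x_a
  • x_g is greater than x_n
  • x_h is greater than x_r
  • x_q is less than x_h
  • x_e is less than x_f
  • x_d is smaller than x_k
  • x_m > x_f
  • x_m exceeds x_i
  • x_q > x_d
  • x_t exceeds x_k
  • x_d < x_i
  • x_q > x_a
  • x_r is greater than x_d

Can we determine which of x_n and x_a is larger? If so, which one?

Following every chain through x_a: above x_a we get x_q, x_m, x_h.
x_n is not reached, and no chain runs the other way from x_n to x_a.
So the given relations leave the order of x_a and x_n undetermined.

undetermined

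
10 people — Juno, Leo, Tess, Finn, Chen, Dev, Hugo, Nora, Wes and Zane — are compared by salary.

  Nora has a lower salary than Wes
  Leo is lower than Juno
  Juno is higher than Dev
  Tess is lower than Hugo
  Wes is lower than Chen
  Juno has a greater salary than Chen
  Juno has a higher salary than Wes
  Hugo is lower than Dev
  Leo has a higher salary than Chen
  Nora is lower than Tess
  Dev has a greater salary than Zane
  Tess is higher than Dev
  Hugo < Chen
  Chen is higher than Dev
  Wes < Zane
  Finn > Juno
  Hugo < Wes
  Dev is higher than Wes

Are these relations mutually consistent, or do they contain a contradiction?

inconsistent

Chaining the given relations yields Tess < Hugo < Wes < Zane < Dev, so Tess < Dev. But one relation states Dev < Tess. These cannot both hold.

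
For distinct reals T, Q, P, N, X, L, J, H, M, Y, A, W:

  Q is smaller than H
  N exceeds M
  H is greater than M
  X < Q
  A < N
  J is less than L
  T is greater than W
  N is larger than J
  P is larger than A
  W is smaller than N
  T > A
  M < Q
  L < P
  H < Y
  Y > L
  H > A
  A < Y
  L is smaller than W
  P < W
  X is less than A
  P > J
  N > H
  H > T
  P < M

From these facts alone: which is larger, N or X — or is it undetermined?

X < A and A < P give X < P.
Then P < M extends the chain to M.
Then M < Q extends the chain to Q.
With Q < H: X < A < P < M < Q < H.
With H < N: X < A < P < M < Q < H < N.
So N is larger.

N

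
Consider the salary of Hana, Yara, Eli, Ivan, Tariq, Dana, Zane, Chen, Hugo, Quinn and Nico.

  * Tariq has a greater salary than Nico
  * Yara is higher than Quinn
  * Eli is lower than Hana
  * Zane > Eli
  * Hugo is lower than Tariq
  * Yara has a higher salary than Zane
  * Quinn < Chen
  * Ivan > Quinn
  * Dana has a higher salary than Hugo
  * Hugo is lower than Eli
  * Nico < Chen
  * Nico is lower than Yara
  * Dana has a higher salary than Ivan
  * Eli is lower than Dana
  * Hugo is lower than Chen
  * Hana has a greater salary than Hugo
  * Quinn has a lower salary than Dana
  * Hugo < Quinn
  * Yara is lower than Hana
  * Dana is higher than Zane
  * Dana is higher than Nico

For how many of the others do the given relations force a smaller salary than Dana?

6

Directly below Dana: Nico, Hugo, Quinn, Eli, Zane, Ivan.
No other element is forced below Dana by the given relations, so the count is 6.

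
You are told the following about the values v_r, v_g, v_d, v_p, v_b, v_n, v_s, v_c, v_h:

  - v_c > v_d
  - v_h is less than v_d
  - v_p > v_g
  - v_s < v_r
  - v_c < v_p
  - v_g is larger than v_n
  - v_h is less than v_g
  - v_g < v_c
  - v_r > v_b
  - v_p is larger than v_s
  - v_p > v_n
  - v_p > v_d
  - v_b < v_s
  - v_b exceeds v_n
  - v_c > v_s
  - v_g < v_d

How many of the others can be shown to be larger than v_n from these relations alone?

7

From v_n the given relations immediately reach v_b, v_g, v_p.
From those, v_d, v_s, v_c, v_r — 7 in total.
No other element is forced above v_n by the given relations, so the count is 7.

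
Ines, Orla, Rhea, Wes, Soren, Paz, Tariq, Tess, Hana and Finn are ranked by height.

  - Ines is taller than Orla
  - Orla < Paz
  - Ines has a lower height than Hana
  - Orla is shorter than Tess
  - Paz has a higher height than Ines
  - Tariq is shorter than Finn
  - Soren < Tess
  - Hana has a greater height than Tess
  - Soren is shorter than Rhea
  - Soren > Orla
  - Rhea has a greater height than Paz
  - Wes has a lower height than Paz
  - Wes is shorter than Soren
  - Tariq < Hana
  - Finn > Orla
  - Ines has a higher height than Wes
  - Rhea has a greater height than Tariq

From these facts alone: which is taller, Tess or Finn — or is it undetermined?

undetermined

Following every chain through Tess: above Tess we get Hana; below Tess we get Wes, Orla, Soren.
Finn is not reached, and no chain runs the other way from Finn to Tess.
So the given relations leave the order of Tess and Finn undetermined.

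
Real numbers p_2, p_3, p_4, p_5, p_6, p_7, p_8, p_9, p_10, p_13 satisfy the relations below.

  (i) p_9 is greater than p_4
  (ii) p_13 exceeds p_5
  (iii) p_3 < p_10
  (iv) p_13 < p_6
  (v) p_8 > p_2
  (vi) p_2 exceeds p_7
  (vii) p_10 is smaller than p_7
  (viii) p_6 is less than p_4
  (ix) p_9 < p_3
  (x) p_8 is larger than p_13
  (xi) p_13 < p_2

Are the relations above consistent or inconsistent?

consistent

Every relation is compatible with p_5 < p_13 < p_6 < p_4 < p_9 < p_3 < p_10 < p_7 < p_2 < p_8; the set is consistent.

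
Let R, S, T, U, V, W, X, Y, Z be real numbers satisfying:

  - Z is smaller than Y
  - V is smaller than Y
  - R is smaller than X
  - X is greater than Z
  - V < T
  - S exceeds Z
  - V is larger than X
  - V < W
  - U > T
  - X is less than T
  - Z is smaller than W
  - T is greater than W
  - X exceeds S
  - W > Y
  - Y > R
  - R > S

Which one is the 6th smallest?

Y

Chaining the given pairs: Z < S < R < X < V < Y < W < T < U.
Counting 6 from the smallest end gives Y.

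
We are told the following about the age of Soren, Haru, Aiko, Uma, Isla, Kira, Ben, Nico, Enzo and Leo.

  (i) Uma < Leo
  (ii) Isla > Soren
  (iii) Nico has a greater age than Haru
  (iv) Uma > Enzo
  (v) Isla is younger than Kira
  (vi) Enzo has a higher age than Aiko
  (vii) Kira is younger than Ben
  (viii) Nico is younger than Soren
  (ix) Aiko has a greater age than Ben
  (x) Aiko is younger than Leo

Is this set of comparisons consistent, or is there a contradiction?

consistent

Every relation is compatible with Haru < Nico < Soren < Isla < Kira < Ben < Aiko < Enzo < Uma < Leo; the set is consistent.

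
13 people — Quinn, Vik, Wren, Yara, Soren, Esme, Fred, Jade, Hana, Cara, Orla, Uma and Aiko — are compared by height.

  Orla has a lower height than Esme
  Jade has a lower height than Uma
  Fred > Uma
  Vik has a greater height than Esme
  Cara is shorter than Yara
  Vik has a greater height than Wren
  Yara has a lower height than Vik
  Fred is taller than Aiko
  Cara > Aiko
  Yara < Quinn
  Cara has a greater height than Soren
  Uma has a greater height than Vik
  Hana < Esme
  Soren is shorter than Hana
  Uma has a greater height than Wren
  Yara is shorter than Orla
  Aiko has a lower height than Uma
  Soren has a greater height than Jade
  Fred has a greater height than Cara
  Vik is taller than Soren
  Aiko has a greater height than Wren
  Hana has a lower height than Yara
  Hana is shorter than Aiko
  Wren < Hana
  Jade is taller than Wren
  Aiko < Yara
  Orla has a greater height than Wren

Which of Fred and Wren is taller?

Fred

The relevant relations are Wren < Jade; Jade < Soren; Soren < Hana; Hana < Aiko; Aiko < Cara; Cara < Yara; Yara < Orla; Orla < Esme; Esme < Vik; Vik < Uma; Uma < Fred.
Chaining these gives Wren < Jade < Soren < Hana < Aiko < Cara < Yara < Orla < Esme < Vik < Uma < Fred.
So Wren < Fred; Fred is the taller of the two.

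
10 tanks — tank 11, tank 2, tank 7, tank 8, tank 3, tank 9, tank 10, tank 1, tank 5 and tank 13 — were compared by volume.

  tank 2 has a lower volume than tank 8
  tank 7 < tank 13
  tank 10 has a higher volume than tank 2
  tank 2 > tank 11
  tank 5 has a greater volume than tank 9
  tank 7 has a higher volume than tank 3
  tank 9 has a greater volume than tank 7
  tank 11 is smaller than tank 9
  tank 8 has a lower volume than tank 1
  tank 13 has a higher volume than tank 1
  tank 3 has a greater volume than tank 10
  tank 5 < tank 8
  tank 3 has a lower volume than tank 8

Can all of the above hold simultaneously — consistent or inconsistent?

Every relation is compatible with tank 11 < tank 2 < tank 10 < tank 3 < tank 7 < tank 9 < tank 5 < tank 8 < tank 1 < tank 13; the set is consistent.

consistent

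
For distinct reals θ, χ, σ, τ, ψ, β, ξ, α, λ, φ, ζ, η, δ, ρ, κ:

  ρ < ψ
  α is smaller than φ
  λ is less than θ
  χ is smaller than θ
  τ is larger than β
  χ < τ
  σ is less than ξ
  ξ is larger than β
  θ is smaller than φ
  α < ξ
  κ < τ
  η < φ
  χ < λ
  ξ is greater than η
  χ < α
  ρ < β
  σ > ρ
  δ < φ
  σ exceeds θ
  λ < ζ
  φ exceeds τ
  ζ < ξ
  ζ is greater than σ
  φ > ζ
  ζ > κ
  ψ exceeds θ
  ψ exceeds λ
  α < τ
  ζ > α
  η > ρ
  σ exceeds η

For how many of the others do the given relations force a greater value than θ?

5

From θ the given relations immediately reach σ, ψ, φ.
From those, ζ, ξ — 5 in total.
Nothing else is reachable above θ; 5 in all.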